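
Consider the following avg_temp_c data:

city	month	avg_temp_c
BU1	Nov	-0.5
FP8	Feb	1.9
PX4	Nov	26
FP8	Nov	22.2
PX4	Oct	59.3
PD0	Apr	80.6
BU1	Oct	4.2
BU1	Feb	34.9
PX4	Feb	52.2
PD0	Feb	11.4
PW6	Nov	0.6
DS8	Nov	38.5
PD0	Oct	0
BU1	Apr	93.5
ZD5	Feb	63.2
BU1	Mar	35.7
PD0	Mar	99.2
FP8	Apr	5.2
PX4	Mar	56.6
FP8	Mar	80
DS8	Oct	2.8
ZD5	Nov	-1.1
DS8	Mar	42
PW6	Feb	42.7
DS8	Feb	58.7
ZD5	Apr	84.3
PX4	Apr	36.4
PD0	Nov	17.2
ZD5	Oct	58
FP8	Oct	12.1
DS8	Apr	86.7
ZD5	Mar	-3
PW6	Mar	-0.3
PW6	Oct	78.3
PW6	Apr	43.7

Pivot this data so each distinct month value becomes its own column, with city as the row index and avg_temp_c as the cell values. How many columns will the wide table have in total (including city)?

6

1 column for city plus 5 distinct month values → 6 columns.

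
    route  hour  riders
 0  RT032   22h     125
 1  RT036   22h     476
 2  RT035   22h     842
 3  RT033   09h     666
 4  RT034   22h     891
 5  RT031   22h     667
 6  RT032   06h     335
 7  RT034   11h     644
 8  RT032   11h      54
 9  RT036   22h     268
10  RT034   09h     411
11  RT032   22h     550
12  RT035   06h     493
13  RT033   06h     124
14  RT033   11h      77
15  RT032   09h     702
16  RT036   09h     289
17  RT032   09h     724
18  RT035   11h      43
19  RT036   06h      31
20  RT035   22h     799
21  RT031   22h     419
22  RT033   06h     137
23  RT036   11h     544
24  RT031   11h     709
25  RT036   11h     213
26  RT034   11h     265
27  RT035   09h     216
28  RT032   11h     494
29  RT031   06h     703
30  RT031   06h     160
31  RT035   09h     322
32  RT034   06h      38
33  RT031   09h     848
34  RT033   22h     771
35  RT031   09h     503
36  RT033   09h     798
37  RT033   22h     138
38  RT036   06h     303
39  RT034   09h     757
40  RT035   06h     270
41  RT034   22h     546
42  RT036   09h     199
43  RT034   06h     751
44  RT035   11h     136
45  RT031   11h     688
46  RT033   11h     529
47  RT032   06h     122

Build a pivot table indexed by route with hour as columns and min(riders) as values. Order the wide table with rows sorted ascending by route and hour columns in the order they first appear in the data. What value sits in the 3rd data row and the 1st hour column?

138

With rows sorted ascending by route, row 3 is route=RT033. hour columns in first-appearance order: 22h, 09h, 06h, 11h; column 1 is 22h.
Long rows with route=RT033, hour=22h: min(771, 138) = 138.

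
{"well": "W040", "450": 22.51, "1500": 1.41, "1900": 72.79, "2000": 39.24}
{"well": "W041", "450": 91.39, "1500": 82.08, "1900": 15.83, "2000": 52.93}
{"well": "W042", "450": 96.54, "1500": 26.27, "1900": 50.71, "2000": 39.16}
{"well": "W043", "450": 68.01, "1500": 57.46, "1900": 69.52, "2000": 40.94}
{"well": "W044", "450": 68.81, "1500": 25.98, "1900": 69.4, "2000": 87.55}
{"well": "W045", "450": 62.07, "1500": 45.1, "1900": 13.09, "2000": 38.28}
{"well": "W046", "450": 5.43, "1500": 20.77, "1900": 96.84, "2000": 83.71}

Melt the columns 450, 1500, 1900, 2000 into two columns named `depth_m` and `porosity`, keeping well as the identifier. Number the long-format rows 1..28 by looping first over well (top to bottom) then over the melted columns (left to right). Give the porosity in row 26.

20.77

28 rows total (7 × 4). Row 26: index ⌊(26-1)/4⌋ = 6 into well → W046; (26-1) mod 4 = 1 into the melted columns → 1500.
So row 26 is (W046, 1500, 20.77); porosity = 20.77.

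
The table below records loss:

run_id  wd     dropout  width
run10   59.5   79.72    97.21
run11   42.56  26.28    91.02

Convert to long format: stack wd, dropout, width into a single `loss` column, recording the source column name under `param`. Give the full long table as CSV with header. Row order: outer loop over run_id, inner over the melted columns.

run_id,param,loss
run10,wd,59.5
run10,dropout,79.72
run10,width,97.21
run11,wd,42.56
run11,dropout,26.28
run11,width,91.02

Each (run_id, column) pair becomes one row: 2 × 3 = 6 rows.
For example, (run10, wd) → loss=59.5.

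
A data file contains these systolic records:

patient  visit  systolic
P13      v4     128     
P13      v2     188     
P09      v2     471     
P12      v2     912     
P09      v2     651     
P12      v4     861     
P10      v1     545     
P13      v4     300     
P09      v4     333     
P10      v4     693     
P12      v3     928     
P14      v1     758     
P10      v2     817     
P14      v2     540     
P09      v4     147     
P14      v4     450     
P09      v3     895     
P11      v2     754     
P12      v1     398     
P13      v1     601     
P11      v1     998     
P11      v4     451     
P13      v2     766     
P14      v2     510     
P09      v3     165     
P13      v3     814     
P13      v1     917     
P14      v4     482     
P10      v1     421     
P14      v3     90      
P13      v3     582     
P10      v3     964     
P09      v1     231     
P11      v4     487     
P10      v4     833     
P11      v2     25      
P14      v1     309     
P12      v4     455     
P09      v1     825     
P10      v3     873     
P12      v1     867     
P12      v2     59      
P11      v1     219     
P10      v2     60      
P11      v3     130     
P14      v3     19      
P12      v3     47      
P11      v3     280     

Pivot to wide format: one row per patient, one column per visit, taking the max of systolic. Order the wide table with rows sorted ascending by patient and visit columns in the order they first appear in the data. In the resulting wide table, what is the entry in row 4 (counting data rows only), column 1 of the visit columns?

With rows sorted ascending by patient, row 4 is patient=P12. visit columns in first-appearance order: v4, v2, v1, v3; column 1 is v4.
Long rows with patient=P12, visit=v4: max(861, 455) = 861.

861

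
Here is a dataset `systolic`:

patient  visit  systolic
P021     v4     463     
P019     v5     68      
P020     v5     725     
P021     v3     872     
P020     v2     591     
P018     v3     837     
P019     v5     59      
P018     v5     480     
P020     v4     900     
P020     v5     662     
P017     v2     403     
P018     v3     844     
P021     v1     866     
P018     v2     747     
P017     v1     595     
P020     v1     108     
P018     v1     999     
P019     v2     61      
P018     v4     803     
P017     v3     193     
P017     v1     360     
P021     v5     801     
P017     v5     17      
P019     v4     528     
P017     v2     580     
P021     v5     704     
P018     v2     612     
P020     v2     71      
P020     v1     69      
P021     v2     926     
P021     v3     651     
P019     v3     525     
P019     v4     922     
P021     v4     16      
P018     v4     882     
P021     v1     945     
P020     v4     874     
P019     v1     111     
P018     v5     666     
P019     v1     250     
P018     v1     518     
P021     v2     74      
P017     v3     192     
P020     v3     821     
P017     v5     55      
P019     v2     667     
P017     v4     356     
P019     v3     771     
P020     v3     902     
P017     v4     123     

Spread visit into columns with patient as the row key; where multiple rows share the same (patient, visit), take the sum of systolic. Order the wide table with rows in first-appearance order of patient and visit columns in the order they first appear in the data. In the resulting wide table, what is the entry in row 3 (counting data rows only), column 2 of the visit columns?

With rows in first-appearance order of patient, row 3 is patient=P020. visit columns in first-appearance order: v4, v5, v3, v2, v1; column 2 is v5.
Long rows with patient=P020, visit=v5: 725 + 662 = 1387.

1387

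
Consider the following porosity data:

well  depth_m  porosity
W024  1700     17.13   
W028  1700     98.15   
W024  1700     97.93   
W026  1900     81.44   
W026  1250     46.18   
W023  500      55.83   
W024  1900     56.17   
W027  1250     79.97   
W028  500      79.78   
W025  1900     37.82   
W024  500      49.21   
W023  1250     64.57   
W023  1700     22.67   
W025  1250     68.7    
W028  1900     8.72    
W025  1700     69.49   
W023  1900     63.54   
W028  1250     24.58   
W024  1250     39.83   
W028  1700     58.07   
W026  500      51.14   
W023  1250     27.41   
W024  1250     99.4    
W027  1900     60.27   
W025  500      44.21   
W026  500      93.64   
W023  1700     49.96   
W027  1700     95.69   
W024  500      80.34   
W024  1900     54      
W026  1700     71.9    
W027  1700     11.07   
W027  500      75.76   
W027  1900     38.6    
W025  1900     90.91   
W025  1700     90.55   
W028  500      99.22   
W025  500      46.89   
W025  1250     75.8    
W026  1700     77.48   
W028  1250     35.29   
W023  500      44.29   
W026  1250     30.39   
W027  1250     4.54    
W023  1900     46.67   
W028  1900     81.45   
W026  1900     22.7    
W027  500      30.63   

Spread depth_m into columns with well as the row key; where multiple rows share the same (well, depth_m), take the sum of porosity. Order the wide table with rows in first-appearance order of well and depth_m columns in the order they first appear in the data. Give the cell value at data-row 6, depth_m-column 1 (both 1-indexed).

160.04

With rows in first-appearance order of well, row 6 is well=W025. depth_m columns in first-appearance order: 1700, 1900, 1250, 500; column 1 is 1700.
Long rows with well=W025, depth_m=1700: 69.49 + 90.55 = 160.04.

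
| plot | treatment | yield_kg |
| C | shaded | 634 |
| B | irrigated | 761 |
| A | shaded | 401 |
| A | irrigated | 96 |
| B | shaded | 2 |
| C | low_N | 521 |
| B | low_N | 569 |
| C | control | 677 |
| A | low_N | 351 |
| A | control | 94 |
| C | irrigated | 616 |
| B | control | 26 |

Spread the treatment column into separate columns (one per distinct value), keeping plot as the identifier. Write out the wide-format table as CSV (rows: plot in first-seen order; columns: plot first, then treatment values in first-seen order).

Columns: plot plus the 4 distinct treatment values (shaded, irrigated, low_N, control).
For example, row C column shaded takes yield_kg=634 from the long row (C, shaded).

plot,shaded,irrigated,low_N,control
C,634,616,521,677
B,2,761,569,26
A,401,96,351,94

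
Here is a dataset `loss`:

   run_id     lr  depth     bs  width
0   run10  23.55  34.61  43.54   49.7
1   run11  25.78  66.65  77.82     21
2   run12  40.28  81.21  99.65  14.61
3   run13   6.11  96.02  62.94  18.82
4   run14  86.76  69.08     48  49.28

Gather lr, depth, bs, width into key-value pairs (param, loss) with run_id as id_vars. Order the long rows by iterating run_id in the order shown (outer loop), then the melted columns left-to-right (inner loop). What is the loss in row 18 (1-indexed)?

20 rows total (5 × 4). Row 18: index ⌊(18-1)/4⌋ = 4 into run_id → run14; (18-1) mod 4 = 1 into the melted columns → depth.
So row 18 is (run14, depth, 69.08); loss = 69.08.

69.08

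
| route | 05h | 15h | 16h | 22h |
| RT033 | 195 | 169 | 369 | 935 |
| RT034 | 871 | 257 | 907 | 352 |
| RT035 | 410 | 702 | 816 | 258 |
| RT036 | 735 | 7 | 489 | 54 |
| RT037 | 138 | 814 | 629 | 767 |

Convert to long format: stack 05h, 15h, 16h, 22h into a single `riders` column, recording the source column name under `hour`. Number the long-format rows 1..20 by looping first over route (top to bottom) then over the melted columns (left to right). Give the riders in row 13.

20 rows total (5 × 4). Row 13: index ⌊(13-1)/4⌋ = 3 into route → RT036; (13-1) mod 4 = 0 into the melted columns → 05h.
So row 13 is (RT036, 05h, 735); riders = 735.

735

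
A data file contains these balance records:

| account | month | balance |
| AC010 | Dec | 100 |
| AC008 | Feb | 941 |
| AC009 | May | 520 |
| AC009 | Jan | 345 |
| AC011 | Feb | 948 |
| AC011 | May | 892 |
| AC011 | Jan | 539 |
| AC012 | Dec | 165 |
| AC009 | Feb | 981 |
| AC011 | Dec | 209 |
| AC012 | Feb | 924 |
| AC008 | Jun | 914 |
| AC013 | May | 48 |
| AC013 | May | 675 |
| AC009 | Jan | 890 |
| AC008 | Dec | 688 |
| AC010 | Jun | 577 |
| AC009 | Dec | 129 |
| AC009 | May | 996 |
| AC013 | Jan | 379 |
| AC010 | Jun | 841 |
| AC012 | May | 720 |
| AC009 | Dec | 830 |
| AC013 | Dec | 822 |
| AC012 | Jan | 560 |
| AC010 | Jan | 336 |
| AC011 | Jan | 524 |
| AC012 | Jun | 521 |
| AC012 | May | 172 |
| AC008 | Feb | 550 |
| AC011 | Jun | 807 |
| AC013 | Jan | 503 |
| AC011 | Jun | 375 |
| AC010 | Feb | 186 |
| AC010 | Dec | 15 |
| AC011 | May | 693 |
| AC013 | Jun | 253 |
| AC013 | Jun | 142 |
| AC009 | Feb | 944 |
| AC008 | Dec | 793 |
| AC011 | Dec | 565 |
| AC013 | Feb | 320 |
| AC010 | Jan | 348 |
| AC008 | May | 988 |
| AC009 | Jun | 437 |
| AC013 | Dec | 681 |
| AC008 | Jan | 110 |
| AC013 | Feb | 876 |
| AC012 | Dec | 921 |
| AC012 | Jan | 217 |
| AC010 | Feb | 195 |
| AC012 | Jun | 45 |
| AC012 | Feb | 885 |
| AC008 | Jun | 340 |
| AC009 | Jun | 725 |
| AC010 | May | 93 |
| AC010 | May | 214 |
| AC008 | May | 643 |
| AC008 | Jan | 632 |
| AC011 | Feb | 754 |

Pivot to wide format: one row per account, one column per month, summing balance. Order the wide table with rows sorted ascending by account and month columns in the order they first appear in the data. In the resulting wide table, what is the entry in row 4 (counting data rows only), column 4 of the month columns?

1063

With rows sorted ascending by account, row 4 is account=AC011. month columns in first-appearance order: Dec, Feb, May, Jan, Jun; column 4 is Jan.
Long rows with account=AC011, month=Jan: 539 + 524 = 1063.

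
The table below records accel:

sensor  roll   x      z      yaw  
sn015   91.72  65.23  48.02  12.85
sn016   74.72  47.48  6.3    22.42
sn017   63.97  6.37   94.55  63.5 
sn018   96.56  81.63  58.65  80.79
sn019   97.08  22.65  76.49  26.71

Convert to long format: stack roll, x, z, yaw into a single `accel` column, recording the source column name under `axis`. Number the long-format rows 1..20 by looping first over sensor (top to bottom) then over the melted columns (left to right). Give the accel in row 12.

63.5

20 rows total (5 × 4). Row 12: index ⌊(12-1)/4⌋ = 2 into sensor → sn017; (12-1) mod 4 = 3 into the melted columns → yaw.
So row 12 is (sn017, yaw, 63.5); accel = 63.5.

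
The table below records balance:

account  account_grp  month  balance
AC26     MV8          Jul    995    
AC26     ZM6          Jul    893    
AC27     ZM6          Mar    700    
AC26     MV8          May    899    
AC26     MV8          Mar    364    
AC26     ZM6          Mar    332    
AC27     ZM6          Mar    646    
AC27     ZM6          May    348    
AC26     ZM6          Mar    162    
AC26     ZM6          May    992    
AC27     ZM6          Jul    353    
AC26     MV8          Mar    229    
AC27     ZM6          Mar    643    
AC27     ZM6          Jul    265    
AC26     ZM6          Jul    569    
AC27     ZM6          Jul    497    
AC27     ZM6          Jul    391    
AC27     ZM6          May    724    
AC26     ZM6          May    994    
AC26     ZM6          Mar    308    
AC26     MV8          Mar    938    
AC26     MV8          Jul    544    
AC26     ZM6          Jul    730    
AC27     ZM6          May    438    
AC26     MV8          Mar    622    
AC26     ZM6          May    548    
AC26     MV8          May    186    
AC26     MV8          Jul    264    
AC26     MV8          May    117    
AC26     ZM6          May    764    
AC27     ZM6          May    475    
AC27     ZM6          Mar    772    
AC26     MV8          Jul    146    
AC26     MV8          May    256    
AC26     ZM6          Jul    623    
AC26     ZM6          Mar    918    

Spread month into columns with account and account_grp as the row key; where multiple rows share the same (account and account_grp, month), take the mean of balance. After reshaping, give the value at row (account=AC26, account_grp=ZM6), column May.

Rows with account=AC26, account_grp=ZM6 and month=May: balance values are 992, 994, 548, 764.
(992 + 994 + 548 + 764) / 4 = 824.50.

824.50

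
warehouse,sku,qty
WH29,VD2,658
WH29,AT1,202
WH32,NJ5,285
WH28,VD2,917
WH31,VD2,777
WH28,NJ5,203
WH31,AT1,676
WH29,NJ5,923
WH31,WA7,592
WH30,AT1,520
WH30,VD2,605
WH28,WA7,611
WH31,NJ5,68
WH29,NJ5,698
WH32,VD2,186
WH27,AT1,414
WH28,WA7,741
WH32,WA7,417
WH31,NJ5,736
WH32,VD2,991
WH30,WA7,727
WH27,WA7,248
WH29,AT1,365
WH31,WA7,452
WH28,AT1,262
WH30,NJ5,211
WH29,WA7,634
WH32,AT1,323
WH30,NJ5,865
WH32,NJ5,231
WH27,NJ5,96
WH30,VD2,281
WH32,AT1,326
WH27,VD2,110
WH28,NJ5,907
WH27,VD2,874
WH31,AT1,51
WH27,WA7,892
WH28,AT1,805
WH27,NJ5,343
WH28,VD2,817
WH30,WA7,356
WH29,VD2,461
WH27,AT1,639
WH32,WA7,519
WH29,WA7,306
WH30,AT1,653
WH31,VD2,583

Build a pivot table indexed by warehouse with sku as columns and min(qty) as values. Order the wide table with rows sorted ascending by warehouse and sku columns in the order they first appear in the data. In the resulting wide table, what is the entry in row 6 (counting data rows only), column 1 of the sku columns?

186

With rows sorted ascending by warehouse, row 6 is warehouse=WH32. sku columns in first-appearance order: VD2, AT1, NJ5, WA7; column 1 is VD2.
Long rows with warehouse=WH32, sku=VD2: min(186, 991) = 186.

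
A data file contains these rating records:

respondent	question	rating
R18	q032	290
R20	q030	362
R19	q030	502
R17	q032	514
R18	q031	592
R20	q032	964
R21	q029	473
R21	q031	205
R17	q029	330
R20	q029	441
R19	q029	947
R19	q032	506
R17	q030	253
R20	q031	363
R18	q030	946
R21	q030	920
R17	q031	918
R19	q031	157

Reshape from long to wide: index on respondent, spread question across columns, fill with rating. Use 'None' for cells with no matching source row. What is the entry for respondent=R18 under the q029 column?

None

No long-format row has respondent=R18 and question=q029, so the cell is None.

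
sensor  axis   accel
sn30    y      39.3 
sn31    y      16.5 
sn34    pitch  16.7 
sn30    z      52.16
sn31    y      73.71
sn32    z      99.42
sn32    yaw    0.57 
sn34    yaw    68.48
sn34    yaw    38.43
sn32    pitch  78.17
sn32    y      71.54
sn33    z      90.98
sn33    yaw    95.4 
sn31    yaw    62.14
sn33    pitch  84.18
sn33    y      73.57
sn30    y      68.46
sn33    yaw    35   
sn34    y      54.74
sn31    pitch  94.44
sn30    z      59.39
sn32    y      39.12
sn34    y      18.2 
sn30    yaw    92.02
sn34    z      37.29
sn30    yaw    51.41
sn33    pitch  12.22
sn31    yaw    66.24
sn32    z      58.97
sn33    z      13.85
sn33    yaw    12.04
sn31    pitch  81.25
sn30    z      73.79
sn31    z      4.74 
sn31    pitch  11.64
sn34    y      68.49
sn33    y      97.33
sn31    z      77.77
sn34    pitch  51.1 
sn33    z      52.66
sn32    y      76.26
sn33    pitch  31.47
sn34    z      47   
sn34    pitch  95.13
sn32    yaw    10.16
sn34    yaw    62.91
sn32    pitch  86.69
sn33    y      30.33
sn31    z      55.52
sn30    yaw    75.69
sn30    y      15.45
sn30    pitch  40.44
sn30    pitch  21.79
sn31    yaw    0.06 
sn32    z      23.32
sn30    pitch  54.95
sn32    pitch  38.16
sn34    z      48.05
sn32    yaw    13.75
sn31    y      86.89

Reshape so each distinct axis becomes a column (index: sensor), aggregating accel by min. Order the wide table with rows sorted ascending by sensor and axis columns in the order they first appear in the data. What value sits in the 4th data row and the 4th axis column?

12.04

With rows sorted ascending by sensor, row 4 is sensor=sn33. axis columns in first-appearance order: y, pitch, z, yaw; column 4 is yaw.
Long rows with sensor=sn33, axis=yaw: min(95.4, 35, 12.04) = 12.04.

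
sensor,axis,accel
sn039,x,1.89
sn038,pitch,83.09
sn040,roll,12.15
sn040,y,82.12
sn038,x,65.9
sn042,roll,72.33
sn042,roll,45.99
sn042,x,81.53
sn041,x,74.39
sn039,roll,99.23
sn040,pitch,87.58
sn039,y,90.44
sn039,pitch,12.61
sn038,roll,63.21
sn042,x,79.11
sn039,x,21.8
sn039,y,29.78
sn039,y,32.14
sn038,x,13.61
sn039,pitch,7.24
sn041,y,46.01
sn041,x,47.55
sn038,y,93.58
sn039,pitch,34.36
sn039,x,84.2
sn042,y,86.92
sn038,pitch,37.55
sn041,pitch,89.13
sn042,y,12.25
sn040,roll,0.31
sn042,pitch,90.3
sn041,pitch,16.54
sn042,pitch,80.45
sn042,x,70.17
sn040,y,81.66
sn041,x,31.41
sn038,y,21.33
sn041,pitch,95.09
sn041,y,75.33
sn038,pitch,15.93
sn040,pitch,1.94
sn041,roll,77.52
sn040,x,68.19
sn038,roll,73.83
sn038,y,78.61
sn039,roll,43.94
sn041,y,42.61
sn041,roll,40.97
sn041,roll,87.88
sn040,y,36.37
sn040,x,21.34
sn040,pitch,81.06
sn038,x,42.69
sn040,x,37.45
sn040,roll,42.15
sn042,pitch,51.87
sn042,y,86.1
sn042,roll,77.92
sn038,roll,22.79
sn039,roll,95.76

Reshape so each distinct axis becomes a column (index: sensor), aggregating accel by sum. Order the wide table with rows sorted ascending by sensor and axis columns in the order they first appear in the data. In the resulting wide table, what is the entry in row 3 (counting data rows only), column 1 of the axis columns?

With rows sorted ascending by sensor, row 3 is sensor=sn040. axis columns in first-appearance order: x, pitch, roll, y; column 1 is x.
Long rows with sensor=sn040, axis=x: 68.19 + 21.34 + 37.45 = 126.98.

126.98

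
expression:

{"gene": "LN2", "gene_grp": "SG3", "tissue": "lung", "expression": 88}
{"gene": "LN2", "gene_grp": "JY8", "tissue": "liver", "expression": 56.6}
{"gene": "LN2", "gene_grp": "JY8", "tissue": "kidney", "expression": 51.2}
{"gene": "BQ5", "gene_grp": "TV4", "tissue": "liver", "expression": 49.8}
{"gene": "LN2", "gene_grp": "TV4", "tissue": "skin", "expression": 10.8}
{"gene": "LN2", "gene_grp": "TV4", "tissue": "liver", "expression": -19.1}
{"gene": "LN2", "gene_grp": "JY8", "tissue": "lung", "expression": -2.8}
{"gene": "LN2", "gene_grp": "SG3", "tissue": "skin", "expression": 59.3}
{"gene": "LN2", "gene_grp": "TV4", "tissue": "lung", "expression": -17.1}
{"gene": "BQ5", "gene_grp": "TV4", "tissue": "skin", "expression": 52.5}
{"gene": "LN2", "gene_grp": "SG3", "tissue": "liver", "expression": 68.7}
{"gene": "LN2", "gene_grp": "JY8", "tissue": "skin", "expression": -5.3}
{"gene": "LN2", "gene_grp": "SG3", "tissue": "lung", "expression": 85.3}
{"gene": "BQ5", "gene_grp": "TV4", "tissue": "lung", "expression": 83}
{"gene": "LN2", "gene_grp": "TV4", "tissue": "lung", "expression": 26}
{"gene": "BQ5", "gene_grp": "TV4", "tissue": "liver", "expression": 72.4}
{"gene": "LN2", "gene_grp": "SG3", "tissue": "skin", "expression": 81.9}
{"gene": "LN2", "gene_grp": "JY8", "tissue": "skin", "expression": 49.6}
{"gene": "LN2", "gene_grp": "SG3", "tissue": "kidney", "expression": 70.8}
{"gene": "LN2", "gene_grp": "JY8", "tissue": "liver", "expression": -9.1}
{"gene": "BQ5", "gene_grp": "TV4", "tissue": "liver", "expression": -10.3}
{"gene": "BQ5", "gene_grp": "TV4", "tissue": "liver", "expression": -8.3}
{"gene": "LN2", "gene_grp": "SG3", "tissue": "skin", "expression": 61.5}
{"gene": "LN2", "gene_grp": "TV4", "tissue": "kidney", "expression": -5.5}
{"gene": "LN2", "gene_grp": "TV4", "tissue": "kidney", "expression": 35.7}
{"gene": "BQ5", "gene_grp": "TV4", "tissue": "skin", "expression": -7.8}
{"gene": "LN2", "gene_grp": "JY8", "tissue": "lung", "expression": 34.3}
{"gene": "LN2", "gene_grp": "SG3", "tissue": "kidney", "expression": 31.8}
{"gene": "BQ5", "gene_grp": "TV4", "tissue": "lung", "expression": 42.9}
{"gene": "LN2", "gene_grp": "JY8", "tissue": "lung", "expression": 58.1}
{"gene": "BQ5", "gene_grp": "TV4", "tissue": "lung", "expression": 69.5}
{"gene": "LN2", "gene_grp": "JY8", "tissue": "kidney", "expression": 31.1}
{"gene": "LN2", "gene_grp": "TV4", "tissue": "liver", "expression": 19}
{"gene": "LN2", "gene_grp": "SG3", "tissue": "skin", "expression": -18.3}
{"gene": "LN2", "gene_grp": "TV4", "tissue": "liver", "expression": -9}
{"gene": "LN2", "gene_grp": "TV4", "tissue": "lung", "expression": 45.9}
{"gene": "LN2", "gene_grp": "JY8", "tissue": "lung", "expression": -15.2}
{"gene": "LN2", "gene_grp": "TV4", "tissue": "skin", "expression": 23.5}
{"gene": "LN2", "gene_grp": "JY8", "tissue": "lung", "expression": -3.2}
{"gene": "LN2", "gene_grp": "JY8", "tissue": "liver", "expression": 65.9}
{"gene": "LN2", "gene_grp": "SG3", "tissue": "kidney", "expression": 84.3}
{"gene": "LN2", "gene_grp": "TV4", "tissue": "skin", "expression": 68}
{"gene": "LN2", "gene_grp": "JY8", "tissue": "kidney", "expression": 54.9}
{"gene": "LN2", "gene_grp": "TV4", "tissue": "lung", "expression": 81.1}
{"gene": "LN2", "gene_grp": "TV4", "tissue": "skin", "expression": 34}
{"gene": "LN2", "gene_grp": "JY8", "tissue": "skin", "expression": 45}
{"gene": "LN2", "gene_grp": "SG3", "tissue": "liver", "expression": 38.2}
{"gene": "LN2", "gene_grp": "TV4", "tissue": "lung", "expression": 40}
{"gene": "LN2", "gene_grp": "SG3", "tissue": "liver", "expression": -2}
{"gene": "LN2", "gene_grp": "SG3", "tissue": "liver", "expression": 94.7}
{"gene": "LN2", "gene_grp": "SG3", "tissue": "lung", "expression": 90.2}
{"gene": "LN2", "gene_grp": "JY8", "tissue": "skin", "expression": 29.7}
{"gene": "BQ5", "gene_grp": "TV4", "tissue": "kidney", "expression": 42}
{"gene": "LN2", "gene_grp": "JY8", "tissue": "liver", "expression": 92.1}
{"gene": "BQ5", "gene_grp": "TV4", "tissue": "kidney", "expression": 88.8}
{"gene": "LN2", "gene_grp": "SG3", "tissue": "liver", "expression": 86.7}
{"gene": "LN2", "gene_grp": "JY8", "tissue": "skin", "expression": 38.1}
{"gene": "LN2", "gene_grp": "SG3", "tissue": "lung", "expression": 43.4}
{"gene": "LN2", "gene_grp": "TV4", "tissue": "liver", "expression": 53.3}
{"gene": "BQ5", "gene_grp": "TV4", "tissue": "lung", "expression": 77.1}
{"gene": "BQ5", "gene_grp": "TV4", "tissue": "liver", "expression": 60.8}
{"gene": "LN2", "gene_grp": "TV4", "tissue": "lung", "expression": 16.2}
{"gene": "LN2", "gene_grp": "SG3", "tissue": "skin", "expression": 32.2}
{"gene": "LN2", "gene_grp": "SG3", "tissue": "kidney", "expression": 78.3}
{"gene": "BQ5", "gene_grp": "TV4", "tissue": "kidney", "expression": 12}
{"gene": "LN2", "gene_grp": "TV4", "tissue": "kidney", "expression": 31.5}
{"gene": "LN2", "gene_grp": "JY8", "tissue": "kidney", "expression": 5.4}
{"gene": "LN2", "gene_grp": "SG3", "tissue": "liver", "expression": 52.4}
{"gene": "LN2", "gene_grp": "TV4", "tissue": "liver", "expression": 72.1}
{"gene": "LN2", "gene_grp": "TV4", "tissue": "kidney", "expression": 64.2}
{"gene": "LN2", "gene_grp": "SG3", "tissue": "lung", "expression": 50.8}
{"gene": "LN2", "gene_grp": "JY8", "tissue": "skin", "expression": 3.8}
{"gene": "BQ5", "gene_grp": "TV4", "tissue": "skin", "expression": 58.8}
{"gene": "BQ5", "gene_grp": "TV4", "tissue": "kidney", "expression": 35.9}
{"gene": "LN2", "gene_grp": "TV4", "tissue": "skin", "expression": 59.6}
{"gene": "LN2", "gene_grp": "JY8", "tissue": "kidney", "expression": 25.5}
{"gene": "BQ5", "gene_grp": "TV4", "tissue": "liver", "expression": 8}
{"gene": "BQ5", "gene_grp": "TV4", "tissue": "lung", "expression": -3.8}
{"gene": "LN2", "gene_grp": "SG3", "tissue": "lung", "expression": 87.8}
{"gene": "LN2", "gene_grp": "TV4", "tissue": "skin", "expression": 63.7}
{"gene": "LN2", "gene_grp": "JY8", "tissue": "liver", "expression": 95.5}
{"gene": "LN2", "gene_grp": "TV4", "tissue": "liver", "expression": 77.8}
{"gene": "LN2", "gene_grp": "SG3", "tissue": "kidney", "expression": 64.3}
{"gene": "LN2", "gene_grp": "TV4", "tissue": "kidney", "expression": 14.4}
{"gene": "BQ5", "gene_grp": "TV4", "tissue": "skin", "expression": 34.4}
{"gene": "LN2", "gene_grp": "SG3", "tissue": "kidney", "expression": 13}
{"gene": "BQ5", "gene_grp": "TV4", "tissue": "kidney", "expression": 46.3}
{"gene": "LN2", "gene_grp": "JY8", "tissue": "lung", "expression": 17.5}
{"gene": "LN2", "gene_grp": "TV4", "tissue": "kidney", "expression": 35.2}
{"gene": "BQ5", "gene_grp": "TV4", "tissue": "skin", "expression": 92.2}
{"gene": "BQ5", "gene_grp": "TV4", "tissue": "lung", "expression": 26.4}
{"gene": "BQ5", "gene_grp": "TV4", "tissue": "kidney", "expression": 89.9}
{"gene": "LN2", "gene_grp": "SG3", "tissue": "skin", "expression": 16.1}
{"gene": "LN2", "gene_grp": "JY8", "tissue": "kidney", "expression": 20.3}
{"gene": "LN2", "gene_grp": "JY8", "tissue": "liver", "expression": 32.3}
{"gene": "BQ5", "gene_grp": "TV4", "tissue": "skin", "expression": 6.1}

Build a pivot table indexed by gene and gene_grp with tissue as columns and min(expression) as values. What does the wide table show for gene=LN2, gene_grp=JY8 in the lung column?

-15.2

Rows with gene=LN2, gene_grp=JY8 and tissue=lung: expression values are -2.8, 34.3, 58.1, -15.2, -3.2, 17.5.
min(-2.8, 34.3, 58.1, -15.2, -3.2, 17.5) = -15.2.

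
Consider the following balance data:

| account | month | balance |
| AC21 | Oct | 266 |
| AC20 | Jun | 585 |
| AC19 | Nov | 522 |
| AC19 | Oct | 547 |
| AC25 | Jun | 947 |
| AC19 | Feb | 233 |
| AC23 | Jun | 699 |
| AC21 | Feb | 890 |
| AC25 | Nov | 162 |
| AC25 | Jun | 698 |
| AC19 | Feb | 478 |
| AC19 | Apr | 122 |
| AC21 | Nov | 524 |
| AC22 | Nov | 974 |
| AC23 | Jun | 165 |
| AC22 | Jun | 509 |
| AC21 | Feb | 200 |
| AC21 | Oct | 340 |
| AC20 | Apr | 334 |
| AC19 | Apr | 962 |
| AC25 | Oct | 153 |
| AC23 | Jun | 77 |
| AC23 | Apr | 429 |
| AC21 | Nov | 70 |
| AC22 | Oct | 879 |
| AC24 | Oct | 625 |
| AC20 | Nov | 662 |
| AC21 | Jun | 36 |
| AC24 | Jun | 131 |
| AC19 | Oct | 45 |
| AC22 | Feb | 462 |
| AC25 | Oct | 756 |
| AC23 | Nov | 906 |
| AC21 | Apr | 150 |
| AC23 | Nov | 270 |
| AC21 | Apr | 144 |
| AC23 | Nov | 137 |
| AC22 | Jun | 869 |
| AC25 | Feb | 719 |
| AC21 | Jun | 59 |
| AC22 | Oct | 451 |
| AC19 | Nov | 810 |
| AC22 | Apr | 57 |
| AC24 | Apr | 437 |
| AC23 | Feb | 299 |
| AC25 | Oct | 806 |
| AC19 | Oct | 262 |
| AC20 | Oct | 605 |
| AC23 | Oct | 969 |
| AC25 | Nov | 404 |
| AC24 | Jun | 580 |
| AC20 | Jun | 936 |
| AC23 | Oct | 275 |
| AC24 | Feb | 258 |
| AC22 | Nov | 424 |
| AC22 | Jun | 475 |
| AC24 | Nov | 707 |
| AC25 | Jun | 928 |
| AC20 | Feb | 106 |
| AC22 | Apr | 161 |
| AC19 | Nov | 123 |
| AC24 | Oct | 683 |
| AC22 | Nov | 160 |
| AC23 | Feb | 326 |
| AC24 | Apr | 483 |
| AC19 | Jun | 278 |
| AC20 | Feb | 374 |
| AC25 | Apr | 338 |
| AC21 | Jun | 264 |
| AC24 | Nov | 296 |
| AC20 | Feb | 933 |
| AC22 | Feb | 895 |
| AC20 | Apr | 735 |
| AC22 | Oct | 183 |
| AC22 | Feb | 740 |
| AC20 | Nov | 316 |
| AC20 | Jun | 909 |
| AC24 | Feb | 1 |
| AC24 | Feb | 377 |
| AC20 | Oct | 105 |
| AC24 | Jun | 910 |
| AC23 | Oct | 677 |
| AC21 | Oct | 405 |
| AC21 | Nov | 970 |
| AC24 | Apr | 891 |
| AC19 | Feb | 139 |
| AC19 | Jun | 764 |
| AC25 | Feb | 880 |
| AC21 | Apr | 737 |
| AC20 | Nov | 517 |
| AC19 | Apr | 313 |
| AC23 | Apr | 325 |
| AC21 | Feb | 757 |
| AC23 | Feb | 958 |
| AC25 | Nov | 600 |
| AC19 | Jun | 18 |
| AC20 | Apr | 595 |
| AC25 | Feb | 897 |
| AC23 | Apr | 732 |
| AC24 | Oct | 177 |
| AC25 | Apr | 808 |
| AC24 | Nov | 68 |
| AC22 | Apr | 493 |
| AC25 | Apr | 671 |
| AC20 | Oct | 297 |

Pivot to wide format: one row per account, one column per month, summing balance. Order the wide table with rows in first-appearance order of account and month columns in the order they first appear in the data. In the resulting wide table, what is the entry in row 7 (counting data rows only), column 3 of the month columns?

1071

With rows in first-appearance order of account, row 7 is account=AC24. month columns in first-appearance order: Oct, Jun, Nov, Feb, Apr; column 3 is Nov.
Long rows with account=AC24, month=Nov: 707 + 296 + 68 = 1071.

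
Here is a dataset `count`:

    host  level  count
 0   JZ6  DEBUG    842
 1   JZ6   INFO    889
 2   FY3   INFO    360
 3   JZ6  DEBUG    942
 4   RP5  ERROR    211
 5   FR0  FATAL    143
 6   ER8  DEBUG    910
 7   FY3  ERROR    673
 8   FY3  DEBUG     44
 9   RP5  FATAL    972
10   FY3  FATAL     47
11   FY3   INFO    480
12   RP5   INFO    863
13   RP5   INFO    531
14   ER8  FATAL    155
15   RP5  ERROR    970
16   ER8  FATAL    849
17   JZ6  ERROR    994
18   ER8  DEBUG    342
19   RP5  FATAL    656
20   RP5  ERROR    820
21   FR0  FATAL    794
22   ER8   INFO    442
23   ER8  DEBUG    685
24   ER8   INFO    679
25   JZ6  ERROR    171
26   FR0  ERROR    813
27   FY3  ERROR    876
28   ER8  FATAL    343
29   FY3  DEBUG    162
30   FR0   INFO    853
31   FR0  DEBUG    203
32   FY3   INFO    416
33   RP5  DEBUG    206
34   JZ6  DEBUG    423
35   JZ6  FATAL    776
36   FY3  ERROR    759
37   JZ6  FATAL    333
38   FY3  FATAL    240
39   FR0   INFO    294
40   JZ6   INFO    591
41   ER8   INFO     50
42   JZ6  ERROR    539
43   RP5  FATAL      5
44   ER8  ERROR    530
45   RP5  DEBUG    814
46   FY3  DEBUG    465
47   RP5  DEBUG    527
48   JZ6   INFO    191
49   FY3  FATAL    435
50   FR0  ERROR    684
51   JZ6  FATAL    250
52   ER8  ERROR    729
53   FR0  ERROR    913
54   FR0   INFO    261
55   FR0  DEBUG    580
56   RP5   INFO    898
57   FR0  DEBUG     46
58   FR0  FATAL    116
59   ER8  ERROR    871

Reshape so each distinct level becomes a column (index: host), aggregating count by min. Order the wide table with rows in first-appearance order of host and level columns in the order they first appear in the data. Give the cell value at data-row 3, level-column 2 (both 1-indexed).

531

With rows in first-appearance order of host, row 3 is host=RP5. level columns in first-appearance order: DEBUG, INFO, ERROR, FATAL; column 2 is INFO.
Long rows with host=RP5, level=INFO: min(863, 531, 898) = 531.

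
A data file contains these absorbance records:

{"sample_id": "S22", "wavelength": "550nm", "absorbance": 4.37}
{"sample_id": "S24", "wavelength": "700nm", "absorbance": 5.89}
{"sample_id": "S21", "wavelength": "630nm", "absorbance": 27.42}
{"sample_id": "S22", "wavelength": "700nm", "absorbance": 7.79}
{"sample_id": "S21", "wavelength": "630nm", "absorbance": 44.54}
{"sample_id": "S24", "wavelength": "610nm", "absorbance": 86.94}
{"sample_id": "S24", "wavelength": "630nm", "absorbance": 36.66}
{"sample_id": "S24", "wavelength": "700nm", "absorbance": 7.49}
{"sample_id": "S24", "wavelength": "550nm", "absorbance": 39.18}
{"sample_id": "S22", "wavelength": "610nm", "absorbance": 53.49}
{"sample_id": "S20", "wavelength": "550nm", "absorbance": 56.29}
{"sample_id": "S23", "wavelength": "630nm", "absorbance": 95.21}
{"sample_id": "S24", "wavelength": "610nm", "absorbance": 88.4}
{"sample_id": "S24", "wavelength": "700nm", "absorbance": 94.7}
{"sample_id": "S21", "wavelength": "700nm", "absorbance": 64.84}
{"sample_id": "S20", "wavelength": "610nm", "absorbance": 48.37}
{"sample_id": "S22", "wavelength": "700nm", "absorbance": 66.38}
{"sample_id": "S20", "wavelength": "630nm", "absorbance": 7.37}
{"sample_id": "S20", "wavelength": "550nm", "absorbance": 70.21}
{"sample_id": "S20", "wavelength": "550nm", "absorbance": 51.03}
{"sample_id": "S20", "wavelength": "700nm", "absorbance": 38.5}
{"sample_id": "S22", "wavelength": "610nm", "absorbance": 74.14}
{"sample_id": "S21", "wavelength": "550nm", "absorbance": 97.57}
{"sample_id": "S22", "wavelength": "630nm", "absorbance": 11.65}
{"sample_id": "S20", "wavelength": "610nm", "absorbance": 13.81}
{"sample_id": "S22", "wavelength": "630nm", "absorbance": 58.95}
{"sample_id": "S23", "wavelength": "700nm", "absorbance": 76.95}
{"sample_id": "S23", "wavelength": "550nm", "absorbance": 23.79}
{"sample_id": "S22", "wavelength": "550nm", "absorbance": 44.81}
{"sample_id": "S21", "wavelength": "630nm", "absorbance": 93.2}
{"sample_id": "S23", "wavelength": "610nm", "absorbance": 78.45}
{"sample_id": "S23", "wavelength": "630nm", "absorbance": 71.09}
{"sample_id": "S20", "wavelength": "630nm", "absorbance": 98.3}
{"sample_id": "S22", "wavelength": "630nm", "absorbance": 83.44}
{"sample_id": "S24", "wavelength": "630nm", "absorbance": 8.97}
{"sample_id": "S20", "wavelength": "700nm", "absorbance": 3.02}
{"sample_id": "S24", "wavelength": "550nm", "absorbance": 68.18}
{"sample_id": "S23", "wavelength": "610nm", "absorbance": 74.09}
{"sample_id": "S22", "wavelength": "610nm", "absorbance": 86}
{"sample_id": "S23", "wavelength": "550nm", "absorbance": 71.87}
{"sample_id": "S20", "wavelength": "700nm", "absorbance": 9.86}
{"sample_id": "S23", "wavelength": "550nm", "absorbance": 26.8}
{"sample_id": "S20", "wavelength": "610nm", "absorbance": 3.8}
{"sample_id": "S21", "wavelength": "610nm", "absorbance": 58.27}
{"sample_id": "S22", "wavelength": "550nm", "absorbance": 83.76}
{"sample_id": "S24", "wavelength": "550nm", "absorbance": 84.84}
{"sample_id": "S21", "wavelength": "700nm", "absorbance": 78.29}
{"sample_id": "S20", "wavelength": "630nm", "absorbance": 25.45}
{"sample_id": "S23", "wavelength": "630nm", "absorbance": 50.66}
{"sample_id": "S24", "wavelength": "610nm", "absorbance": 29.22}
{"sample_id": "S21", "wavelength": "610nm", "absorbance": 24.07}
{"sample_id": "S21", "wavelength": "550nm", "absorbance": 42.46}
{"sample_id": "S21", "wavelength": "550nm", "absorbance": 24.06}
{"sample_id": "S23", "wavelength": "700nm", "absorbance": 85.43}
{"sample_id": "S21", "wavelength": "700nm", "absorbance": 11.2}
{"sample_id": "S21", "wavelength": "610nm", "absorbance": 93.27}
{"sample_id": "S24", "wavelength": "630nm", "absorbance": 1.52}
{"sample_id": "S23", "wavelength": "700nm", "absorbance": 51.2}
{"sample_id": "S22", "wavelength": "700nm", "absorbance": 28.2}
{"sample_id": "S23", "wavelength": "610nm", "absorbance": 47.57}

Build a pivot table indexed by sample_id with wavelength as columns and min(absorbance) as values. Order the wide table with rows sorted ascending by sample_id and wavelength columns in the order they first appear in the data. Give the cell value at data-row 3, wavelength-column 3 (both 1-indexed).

11.65

With rows sorted ascending by sample_id, row 3 is sample_id=S22. wavelength columns in first-appearance order: 550nm, 700nm, 630nm, 610nm; column 3 is 630nm.
Long rows with sample_id=S22, wavelength=630nm: min(11.65, 58.95, 83.44) = 11.65.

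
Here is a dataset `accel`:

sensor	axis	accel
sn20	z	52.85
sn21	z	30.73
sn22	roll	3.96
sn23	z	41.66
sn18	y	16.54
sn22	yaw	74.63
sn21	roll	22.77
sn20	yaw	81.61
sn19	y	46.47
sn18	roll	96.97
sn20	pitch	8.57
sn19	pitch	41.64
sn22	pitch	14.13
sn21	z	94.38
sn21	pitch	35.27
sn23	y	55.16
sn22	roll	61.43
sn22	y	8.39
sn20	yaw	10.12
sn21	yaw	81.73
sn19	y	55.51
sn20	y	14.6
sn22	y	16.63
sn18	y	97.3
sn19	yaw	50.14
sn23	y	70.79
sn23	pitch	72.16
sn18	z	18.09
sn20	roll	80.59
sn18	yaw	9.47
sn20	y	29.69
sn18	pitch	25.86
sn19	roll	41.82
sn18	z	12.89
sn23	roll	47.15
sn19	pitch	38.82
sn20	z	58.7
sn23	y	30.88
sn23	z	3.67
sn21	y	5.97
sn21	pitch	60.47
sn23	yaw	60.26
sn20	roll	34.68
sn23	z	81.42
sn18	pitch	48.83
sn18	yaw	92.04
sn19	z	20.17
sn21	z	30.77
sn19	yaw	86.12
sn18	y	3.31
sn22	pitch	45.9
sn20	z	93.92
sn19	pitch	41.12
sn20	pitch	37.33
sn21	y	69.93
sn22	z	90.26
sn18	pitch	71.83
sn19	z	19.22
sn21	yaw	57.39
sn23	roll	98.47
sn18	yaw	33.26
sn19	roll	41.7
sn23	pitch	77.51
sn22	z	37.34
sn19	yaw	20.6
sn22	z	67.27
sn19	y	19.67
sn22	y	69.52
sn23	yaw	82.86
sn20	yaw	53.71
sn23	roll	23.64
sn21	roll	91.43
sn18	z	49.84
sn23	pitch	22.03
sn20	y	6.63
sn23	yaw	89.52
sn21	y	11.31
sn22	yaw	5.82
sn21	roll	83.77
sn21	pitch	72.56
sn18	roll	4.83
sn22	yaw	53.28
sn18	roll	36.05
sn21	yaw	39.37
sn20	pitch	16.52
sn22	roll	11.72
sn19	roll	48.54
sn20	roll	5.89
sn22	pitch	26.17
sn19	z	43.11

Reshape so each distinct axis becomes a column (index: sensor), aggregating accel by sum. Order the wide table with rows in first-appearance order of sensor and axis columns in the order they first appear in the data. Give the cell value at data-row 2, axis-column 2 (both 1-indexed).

With rows in first-appearance order of sensor, row 2 is sensor=sn21. axis columns in first-appearance order: z, roll, y, yaw, pitch; column 2 is roll.
Long rows with sensor=sn21, axis=roll: 22.77 + 91.43 + 83.77 = 197.97.

197.97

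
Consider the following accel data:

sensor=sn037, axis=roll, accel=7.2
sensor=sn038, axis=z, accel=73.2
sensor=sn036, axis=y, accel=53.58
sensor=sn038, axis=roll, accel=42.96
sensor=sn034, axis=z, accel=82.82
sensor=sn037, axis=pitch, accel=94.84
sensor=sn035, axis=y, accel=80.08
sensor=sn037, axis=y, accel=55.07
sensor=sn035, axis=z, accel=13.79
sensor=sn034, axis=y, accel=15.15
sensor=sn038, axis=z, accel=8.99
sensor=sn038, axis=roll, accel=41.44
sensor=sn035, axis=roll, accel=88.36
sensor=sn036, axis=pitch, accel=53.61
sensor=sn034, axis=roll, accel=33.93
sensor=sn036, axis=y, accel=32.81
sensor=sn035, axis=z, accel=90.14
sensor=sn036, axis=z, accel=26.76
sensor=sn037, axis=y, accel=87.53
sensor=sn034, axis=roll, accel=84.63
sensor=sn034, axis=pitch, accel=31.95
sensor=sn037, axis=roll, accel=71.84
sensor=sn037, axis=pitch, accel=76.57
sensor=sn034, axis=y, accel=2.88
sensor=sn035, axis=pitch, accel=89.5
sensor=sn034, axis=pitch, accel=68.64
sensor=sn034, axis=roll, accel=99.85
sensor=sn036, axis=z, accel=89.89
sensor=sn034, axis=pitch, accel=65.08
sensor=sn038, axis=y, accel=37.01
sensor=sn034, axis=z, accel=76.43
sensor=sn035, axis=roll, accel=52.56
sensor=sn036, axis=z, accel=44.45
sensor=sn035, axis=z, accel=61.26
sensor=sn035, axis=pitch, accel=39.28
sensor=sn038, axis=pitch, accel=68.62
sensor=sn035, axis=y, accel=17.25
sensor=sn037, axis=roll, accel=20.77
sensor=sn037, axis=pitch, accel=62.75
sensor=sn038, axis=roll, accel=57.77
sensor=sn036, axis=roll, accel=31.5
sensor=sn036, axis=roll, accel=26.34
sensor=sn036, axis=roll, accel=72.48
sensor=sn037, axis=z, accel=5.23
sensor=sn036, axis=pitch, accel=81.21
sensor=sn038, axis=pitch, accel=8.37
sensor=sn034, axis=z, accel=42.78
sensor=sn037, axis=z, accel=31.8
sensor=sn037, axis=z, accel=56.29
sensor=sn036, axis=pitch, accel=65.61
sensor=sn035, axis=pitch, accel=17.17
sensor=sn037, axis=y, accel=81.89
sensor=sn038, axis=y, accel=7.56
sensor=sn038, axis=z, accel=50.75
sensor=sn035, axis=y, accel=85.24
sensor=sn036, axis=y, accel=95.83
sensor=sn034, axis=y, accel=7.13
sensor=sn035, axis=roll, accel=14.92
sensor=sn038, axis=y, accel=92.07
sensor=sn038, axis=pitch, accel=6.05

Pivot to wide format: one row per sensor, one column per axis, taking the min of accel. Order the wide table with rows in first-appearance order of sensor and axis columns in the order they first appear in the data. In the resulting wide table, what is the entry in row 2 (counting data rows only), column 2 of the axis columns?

8.99

With rows in first-appearance order of sensor, row 2 is sensor=sn038. axis columns in first-appearance order: roll, z, y, pitch; column 2 is z.
Long rows with sensor=sn038, axis=z: min(73.2, 8.99, 50.75) = 8.99.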